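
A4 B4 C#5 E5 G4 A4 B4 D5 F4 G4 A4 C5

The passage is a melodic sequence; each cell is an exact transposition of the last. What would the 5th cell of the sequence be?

Taking 4-note groups, the heads are A4, G4, F4: the pattern moves down a 2nd.
Continuing the starts: Eb4 → Db4.
So cell 5 is Db4 Eb4 F4 Ab4.

Db4 Eb4 F4 Ab4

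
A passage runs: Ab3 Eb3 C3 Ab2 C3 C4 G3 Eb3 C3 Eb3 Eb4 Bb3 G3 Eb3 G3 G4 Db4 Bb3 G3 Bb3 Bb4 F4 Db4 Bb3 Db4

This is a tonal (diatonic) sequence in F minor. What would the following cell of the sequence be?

Unit = 5 notes; the statements start on Ab3, C4, Eb4, G4, Bb4, moving up a 3rd each time.
Statement 6 starts on Db5 and keeps the same diatonic contour: Db5 Ab4 F4 Db4 F4.

Db5 Ab4 F4 Db4 F4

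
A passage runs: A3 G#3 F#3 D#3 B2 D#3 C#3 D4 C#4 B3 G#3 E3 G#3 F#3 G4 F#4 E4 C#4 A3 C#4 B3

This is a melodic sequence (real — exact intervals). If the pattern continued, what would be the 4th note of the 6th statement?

E5

Grouping in 7s, the 4th note of each cell is D#3, G#3, C#4.
Carrying that up a 4th forward: F#4 → B4 → E5.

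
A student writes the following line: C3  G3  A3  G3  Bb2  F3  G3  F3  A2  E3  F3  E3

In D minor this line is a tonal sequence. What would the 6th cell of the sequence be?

With a 4-note motive the entries are C3, Bb2, A2, each down a 2nd from the previous.
Extending down a 2nd: G2 → F2 → E2.
Statement 6 starts on E2 and keeps the same diatonic contour: E2 Bb2 C3 Bb2.

E2 Bb2 C3 Bb2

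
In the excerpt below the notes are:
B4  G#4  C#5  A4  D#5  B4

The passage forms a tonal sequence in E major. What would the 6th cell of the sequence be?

Taking 2-note groups, the heads are B4, C#5, D#5: the pattern moves up a 2nd.
Extending up a 2nd: E5 → F#5 → G#5.
So cell 6 is G#5 E5.

G#5 E5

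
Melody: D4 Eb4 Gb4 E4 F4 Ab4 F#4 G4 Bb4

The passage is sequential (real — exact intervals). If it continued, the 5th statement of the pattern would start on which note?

A#4

Taking 3-note groups, the heads are D4, E4, F#4: the pattern moves up a 2nd.
Continuing: G#4 → A#4. Statement 5 starts on A#4.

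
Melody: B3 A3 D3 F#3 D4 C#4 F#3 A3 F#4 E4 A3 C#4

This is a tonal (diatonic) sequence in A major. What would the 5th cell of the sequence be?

The 4-note cells begin on B3, D4, F#4 — each up a 3rd from the last.
Continuing the starts: A4 → C#5.
Statement 5 starts on C#5 and keeps the same diatonic contour: C#5 B4 E4 G#4.

C#5 B4 E4 G#4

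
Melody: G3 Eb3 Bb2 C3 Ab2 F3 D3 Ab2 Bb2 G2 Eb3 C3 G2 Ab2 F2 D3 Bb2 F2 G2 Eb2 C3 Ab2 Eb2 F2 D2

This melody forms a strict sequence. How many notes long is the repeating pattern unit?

5

There are 25 notes; a 5-note unit gives 5 cells:
G3 Eb3 Bb2 C3 Ab2 | F3 D3 Ab2 Bb2 G2 | Eb3 C3 G2 Ab2 F2 | D3 Bb2 F2 G2 Eb2 | C3 Ab2 Eb2 F2 D2
That's a consistent down a 2nd shift per cell, and no other grouping gives one.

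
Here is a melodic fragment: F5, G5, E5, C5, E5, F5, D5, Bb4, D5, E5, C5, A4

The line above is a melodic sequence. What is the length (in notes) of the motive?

There are 12 notes; a 4-note unit gives 3 cells:
F5 G5 E5 C5 | E5 F5 D5 Bb4 | D5 E5 C5 A4
That's a consistent down a 2nd shift per cell, and no other grouping gives one.

4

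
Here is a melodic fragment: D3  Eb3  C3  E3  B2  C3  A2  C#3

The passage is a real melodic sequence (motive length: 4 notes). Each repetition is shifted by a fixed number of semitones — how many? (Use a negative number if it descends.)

Taking 4-note groups, the heads are D3, B2: the pattern moves down a 3rd.
D3 to B2 spans -3 semitones.

-3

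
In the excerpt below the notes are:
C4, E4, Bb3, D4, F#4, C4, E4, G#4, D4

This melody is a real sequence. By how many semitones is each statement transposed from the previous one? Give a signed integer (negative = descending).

Unit = 3 notes; the statements start on C4, D4, E4, moving up a 2nd each time.
Counting half-steps from C4 to D4: 2.

2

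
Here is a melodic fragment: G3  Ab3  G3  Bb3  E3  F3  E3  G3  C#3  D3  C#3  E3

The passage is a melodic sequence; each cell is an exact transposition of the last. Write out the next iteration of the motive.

Unit = 4 notes; the statements start on G3, E3, C#3, moving down a 3rd each time.
From A#2 the exact shape gives A#2 B2 A#2 C#3.

A#2 B2 A#2 C#3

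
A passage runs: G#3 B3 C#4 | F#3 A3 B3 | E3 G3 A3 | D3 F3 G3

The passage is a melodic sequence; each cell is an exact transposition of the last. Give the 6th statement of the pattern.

The 3-note cells begin on G#3, F#3, E3, D3 — each down a 2nd from the last.
Extending down a 2nd: C3 → Bb2.
From Bb2 the exact shape gives Bb2 Db3 Eb3.

Bb2 Db3 Eb3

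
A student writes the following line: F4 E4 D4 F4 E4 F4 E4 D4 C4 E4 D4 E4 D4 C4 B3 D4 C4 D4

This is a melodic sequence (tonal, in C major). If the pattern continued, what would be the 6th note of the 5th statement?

With 6-note cells, note 6 of each statement runs F4, E4, D4.
Each moves down a 2nd. Continuing: C4 → B3.

B3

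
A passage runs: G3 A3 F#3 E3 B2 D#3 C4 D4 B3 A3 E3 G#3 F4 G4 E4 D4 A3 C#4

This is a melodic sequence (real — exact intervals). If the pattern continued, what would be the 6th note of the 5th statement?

Grouping in 6s, the 6th note of each cell is D#3, G#3, C#4.
Each moves up a 4th. Continuing: F#4 → B4.

B4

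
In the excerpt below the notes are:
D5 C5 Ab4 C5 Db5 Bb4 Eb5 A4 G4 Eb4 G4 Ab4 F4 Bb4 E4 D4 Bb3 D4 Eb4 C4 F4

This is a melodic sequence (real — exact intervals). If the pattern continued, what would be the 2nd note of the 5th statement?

With 7-note cells, note 2 of each statement runs C5, G4, D4.
Extending down a 4th: A3 → E3.

E3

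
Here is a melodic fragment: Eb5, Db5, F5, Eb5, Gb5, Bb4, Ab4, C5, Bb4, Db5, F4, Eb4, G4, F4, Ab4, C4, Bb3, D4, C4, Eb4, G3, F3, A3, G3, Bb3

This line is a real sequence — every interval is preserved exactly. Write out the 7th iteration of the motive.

A2 G2 B2 A2 C3

Unit = 5 notes; the statements start on Eb5, Bb4, F4, C4, G3, moving down a 4th each time.
Continuing the starts: D3 → A2.
From A2 the exact shape gives A2 G2 B2 A2 C3.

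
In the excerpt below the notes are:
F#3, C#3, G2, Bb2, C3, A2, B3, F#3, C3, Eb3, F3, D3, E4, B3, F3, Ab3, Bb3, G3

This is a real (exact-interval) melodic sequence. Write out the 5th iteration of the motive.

With a 6-note motive the entries are F#3, B3, E4, each up a 4th from the previous.
Carrying on: A4 → D5.
From D5 the exact shape gives D5 A4 Eb4 Gb4 Ab4 F4.

D5 A4 Eb4 Gb4 Ab4 F4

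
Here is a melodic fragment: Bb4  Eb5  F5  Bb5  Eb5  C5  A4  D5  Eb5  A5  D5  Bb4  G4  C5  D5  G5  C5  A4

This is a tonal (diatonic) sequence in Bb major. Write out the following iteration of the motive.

F4 Bb4 C5 F5 Bb4 G4

The 6-note cells begin on Bb4, A4, G4 — each down a 2nd from the last.
Statement 4 starts on F4 and keeps the same diatonic contour: F4 Bb4 C5 F5 Bb4 G4.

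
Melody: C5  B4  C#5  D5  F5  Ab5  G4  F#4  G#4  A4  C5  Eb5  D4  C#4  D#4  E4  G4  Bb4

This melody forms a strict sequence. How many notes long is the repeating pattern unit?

6

18 notes total. Splitting into 3 groups of 6:
C5 B4 C#5 D5 F5 Ab5 | G4 F#4 G#4 A4 C5 Eb5 | D4 C#4 D#4 E4 G4 Bb4
That's a consistent down a 4th shift per cell, and no other grouping gives one.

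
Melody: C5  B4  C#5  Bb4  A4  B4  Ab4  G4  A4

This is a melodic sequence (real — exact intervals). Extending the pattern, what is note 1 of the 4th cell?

Grouping in 3s, the 1st note of each cell is C5, Bb4, Ab4.
One more down a 2nd gives Gb4.

Gb4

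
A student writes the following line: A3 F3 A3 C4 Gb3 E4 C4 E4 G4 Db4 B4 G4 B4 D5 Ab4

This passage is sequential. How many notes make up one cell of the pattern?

5

Try groups of 5 (3 cells in 15 notes):
A3 F3 A3 C4 Gb3 | E4 C4 E4 G4 Db4 | B4 G4 B4 D5 Ab4
Each cell is the previous one up a 5th — so the unit is 5 notes.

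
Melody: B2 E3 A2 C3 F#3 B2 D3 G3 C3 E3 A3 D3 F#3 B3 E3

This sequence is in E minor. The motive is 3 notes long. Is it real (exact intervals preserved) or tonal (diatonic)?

tonal

Every note is diatonic to E minor.
Cell 1 has +5 semitones from note 1 to 2, but cell 2 has +6 — the interval quality changes while the contour stays the same, which is the hallmark of a tonal sequence.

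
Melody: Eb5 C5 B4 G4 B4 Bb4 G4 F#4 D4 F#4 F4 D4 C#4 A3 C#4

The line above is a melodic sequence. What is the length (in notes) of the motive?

There are 15 notes; a 5-note unit gives 3 cells:
Eb5 C5 B4 G4 B4 | Bb4 G4 F#4 D4 F#4 | F4 D4 C#4 A3 C#4
Each cell is the previous one down a 4th — so the unit is 5 notes.

5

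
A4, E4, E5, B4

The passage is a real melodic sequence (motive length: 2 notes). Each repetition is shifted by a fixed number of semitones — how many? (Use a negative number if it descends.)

7

Unit = 2 notes; the statements start on A4, E5, moving up a 5th each time.
A4→E5 is 76 − 69 = 7 semitones.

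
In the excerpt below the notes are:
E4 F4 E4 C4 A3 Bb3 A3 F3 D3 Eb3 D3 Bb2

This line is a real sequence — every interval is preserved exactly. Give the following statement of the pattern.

G2 Ab2 G2 Eb2

Unit = 4 notes; the statements start on E4, A3, D3, moving down a 5th each time.
So cell 4 is G2 Ab2 G2 Eb2.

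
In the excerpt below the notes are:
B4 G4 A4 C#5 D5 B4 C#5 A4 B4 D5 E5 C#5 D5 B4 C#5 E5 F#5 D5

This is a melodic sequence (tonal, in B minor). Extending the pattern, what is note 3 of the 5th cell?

With 6-note cells, note 3 of each statement runs A4, B4, C#5.
Carrying that up a 2nd forward: D5 → E5.

E5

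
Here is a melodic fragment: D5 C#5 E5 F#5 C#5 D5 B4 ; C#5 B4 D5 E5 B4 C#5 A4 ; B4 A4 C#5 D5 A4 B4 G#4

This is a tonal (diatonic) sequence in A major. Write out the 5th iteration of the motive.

The 7-note cells begin on D5, C#5, B4 — each down a 2nd from the last.
Continuing the starts: A4 → G#4.
So cell 5 is G#4 F#4 A4 B4 F#4 G#4 E4.

G#4 F#4 A4 B4 F#4 G#4 E4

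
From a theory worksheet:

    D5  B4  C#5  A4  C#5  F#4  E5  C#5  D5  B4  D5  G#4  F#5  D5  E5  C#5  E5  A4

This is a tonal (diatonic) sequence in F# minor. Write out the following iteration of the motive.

G#5 E5 F#5 D5 F#5 B4

With a 6-note motive the entries are D5, E5, F#5, each up a 2nd from the previous.
From G#5 the diatonic shape gives G#5 E5 F#5 D5 F#5 B4.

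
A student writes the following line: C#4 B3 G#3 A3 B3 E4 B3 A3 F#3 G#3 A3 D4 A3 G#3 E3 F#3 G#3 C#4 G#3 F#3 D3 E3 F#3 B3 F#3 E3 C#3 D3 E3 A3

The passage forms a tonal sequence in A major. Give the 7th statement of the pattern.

Taking 6-note groups, the heads are C#4, B3, A3, G#3, F#3: the pattern moves down a 2nd.
Extending down a 2nd: E3 → D3.
Statement 7 starts on D3 and keeps the same diatonic contour: D3 C#3 A2 B2 C#3 F#3.

D3 C#3 A2 B2 C#3 F#3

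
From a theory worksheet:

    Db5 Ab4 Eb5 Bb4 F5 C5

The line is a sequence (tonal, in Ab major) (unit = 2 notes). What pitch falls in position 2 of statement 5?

Eb5

With 2-note cells, note 2 of each statement runs Ab4, Bb4, C5.
Extending up a 2nd: Db5 → Eb5.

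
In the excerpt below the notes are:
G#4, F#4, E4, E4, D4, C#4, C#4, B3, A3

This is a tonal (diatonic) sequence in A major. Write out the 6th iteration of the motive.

With a 3-note motive the entries are G#4, E4, C#4, each down a 3rd from the previous.
Extending down a 3rd: A3 → F#3 → D3.
From D3 the diatonic shape gives D3 C#3 B2.

D3 C#3 B2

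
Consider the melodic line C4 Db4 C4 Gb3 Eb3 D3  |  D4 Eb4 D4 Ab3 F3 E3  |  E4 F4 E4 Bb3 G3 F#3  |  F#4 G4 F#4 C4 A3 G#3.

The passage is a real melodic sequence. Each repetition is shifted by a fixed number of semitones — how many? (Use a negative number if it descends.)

2

Unit = 6 notes; the statements start on C4, D4, E4, F#4, moving up a 2nd each time.
C4 to D4 spans +2 semitones.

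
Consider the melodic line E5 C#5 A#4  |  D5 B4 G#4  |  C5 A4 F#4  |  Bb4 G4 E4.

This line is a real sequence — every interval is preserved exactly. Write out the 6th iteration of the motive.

Unit = 3 notes; the statements start on E5, D5, C5, Bb4, moving down a 2nd each time.
Continuing the starts: Ab4 → Gb4.
From Gb4 the exact shape gives Gb4 Eb4 C4.

Gb4 Eb4 C4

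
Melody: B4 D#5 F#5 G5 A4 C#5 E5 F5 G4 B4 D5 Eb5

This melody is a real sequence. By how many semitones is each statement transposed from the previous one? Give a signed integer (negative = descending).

Unit = 4 notes; the statements start on B4, A4, G4, moving down a 2nd each time.
B4 to A4 spans -2 semitones.

-2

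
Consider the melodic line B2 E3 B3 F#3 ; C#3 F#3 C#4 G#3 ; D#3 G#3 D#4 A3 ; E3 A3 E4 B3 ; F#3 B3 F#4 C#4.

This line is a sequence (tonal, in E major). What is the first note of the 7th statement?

A3

With a 4-note motive the entries are B2, C#3, D#3, E3, F#3, each up a 2nd from the previous.
Continuing: G#3 → A3. Statement 7 starts on A3.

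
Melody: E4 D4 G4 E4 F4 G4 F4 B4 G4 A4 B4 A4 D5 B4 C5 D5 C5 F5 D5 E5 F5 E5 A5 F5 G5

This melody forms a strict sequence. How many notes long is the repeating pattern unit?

Try groups of 5 (5 cells in 25 notes):
E4 D4 G4 E4 F4 | G4 F4 B4 G4 A4 | B4 A4 D5 B4 C5 | D5 C5 F5 D5 E5 | F5 E5 A5 F5 G5
Every group is a transposition up a 3rd of the one before; no shorter unit works.

5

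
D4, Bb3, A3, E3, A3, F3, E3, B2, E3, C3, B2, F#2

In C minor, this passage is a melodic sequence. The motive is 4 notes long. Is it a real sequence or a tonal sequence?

real

Each cell has the same semitone pattern (-4, -1, -5) — intervals are preserved exactly.
And A3 lies outside C minor, so the sequence is real rather than tonal.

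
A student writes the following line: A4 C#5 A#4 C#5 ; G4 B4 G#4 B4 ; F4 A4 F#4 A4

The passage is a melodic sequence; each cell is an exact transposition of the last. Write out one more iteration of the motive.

Eb4 G4 E4 G4

The 4-note cells begin on A4, G4, F4 — each down a 2nd from the last.
So cell 4 is Eb4 G4 E4 G4.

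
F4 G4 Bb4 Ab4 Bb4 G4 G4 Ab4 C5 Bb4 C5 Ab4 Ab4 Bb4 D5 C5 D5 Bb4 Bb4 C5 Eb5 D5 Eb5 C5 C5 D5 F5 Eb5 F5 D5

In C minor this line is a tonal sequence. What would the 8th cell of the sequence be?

The 6-note cells begin on F4, G4, Ab4, Bb4, C5 — each up a 2nd from the last.
Extending up a 2nd: D5 → Eb5 → F5.
Statement 8 starts on F5 and keeps the same diatonic contour: F5 G5 Bb5 Ab5 Bb5 G5.

F5 G5 Bb5 Ab5 Bb5 G5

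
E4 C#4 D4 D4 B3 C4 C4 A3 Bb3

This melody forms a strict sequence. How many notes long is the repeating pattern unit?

3

There are 9 notes; a 3-note unit gives 3 cells:
E4 C#4 D4 | D4 B3 C4 | C4 A3 Bb3
Each cell is the previous one down a 2nd — so the unit is 3 notes.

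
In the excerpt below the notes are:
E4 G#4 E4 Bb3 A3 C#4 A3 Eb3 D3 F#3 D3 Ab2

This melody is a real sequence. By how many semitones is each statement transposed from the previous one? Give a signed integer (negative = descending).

The 4-note cells begin on E4, A3, D3 — each down a 5th from the last.
Counting half-steps from E4 to A3: -7.

-7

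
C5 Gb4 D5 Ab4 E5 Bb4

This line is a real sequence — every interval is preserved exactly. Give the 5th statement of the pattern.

With a 2-note motive the entries are C5, D5, E5, each up a 2nd from the previous.
Extending up a 2nd: F#5 → G#5.
So cell 5 is G#5 D5.

G#5 D5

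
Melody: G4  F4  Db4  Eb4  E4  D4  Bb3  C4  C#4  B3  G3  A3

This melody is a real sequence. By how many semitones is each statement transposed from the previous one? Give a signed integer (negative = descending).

The 4-note cells begin on G4, E4, C#4 — each down a 3rd from the last.
G4 to E4 spans -3 semitones.

-3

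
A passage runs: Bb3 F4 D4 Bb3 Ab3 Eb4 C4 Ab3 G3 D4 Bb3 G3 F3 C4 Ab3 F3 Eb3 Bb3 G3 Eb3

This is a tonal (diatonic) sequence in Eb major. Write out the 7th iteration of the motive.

C3 G3 Eb3 C3

Taking 4-note groups, the heads are Bb3, Ab3, G3, F3, Eb3: the pattern moves down a 2nd.
Carrying on: D3 → C3.
Statement 7 starts on C3 and keeps the same diatonic contour: C3 G3 Eb3 C3.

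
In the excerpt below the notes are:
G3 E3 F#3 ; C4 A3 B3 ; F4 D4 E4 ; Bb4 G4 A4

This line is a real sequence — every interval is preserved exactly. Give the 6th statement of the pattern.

Unit = 3 notes; the statements start on G3, C4, F4, Bb4, moving up a 4th each time.
Extending up a 4th: Eb5 → Ab5.
Statement 6 starts on Ab5 and keeps the same exact contour: Ab5 F5 G5.

Ab5 F5 G5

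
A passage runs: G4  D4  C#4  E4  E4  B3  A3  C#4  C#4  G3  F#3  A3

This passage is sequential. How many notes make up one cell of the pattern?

There are 12 notes; a 4-note unit gives 3 cells:
G4 D4 C#4 E4 | E4 B3 A3 C#4 | C#4 G3 F#3 A3
That's a consistent down a 3rd shift per cell, and no other grouping gives one.

4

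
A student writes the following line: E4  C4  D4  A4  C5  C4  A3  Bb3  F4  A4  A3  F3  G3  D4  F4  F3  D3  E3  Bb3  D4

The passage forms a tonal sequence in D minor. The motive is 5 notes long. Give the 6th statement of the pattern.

Unit = 5 notes; the statements start on E4, C4, A3, F3, moving down a 3rd each time.
Continuing the starts: D3 → Bb2.
Statement 6 starts on Bb2 and keeps the same diatonic contour: Bb2 G2 A2 E3 G3.

Bb2 G2 A2 E3 G3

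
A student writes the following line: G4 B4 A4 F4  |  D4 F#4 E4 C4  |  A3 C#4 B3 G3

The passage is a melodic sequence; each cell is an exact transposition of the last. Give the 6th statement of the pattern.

Taking 4-note groups, the heads are G4, D4, A3: the pattern moves down a 4th.
Carrying on: E3 → B2 → F#2.
So cell 6 is F#2 A#2 G#2 E2.

F#2 A#2 G#2 E2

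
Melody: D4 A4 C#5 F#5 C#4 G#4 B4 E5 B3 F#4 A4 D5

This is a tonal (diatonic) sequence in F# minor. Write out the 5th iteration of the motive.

The 4-note cells begin on D4, C#4, B3 — each down a 2nd from the last.
Carrying on: A3 → G#3.
Statement 5 starts on G#3 and keeps the same diatonic contour: G#3 D4 F#4 B4.

G#3 D4 F#4 B4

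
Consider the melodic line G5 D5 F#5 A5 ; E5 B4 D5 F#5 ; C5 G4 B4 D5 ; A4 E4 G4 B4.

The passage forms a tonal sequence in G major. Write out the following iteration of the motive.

F#4 C4 E4 G4

The 4-note cells begin on G5, E5, C5, A4 — each down a 3rd from the last.
From F#4 the diatonic shape gives F#4 C4 E4 G4.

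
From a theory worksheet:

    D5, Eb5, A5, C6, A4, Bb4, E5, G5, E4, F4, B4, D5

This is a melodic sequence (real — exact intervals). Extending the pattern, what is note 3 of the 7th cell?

Grouping in 4s, the 3rd note of each cell is A5, E5, B4.
Carrying that down a 4th forward: F#4 → C#4 → G#3 → D#3.

D#3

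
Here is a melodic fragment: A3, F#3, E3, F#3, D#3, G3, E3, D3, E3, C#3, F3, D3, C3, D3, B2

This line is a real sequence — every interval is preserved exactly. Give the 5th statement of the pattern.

With a 5-note motive the entries are A3, G3, F3, each down a 2nd from the previous.
Carrying on: Eb3 → Db3.
Statement 5 starts on Db3 and keeps the same exact contour: Db3 Bb2 Ab2 Bb2 G2.

Db3 Bb2 Ab2 Bb2 G2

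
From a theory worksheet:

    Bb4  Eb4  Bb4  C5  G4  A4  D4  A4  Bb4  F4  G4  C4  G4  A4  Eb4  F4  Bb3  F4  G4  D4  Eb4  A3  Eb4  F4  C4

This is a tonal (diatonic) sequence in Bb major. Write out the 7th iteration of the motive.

C4 F3 C4 D4 A3

Unit = 5 notes; the statements start on Bb4, A4, G4, F4, Eb4, moving down a 2nd each time.
Continuing the starts: D4 → C4.
From C4 the diatonic shape gives C4 F3 C4 D4 A3.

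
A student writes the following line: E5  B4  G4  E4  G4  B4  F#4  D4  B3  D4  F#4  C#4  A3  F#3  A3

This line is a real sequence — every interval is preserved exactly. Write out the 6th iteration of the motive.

D#3 A#2 F#2 D#2 F#2

Unit = 5 notes; the statements start on E5, B4, F#4, moving down a 4th each time.
Continuing the starts: C#4 → G#3 → D#3.
So cell 6 is D#3 A#2 F#2 D#2 F#2.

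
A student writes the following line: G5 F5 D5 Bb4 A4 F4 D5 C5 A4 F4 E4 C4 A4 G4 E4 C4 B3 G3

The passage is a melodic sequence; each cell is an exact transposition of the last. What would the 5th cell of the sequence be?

The 6-note cells begin on G5, D5, A4 — each down a 4th from the last.
Carrying on: E4 → B3.
So cell 5 is B3 A3 F#3 D3 C#3 A2.

B3 A3 F#3 D3 C#3 A2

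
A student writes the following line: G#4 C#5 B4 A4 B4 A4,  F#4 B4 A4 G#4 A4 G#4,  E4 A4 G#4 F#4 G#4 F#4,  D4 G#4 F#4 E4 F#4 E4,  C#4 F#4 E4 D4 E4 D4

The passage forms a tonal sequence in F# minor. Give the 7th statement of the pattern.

A3 D4 C#4 B3 C#4 B3

Unit = 6 notes; the statements start on G#4, F#4, E4, D4, C#4, moving down a 2nd each time.
Continuing the starts: B3 → A3.
From A3 the diatonic shape gives A3 D4 C#4 B3 C#4 B3.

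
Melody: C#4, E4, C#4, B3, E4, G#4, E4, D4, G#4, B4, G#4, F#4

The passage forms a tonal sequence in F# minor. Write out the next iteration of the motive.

The 4-note cells begin on C#4, E4, G#4 — each up a 3rd from the last.
From B4 the diatonic shape gives B4 D5 B4 A4.

B4 D5 B4 A4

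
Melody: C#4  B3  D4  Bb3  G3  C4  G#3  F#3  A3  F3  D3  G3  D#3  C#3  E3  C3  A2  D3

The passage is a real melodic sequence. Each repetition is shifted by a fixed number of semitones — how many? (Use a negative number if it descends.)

The 6-note cells begin on C#4, G#3, D#3 — each down a 4th from the last.
C#4→G#3 is 56 − 61 = -5 semitones.

-5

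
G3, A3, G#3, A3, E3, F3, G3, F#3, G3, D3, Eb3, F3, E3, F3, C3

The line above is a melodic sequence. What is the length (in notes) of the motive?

5

There are 15 notes; a 5-note unit gives 3 cells:
G3 A3 G#3 A3 E3 | F3 G3 F#3 G3 D3 | Eb3 F3 E3 F3 C3
Every group is a transposition down a 2nd of the one before; no shorter unit works.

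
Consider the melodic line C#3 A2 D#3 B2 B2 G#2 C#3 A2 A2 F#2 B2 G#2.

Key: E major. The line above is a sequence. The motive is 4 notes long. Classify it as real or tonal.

Every note is diatonic to E major.
Cell 1 has -4 semitones from note 1 to 2, but cell 2 has -3 — the interval quality changes while the contour stays the same, which is the hallmark of a tonal sequence.

tonal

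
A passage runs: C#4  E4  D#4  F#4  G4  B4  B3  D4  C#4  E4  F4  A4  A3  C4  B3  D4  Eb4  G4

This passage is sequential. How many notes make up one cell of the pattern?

There are 18 notes; a 6-note unit gives 3 cells:
C#4 E4 D#4 F#4 G4 B4 | B3 D4 C#4 E4 F4 A4 | A3 C4 B3 D4 Eb4 G4
Every group is a transposition down a 2nd of the one before; no shorter unit works.

6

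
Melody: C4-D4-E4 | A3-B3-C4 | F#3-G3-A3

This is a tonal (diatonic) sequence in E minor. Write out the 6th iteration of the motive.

Taking 3-note groups, the heads are C4, A3, F#3: the pattern moves down a 3rd.
Extending down a 3rd: D3 → B2 → G2.
Statement 6 starts on G2 and keeps the same diatonic contour: G2 A2 B2.

G2 A2 B2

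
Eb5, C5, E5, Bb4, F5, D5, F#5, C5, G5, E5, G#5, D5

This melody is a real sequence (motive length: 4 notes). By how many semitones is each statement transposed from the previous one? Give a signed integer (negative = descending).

Taking 4-note groups, the heads are Eb5, F5, G5: the pattern moves up a 2nd.
Eb5 to F5 spans +2 semitones.

2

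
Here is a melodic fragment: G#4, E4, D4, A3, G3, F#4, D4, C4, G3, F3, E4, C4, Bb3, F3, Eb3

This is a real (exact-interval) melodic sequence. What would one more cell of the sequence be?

With a 5-note motive the entries are G#4, F#4, E4, each down a 2nd from the previous.
Statement 4 starts on D4 and keeps the same exact contour: D4 Bb3 Ab3 Eb3 Db3.

D4 Bb3 Ab3 Eb3 Db3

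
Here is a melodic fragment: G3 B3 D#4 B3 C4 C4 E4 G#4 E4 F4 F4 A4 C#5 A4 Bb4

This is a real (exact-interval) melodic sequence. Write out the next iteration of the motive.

With a 5-note motive the entries are G3, C4, F4, each up a 4th from the previous.
Statement 4 starts on Bb4 and keeps the same exact contour: Bb4 D5 F#5 D5 Eb5.

Bb4 D5 F#5 D5 Eb5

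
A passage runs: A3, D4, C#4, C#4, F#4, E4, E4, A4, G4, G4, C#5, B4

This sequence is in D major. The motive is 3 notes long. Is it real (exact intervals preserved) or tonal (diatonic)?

tonal

Every note is diatonic to D major.
Cell 1 has -1 semitones from note 2 to 3, but cell 2 has -2 — the interval quality changes while the contour stays the same, which is the hallmark of a tonal sequence.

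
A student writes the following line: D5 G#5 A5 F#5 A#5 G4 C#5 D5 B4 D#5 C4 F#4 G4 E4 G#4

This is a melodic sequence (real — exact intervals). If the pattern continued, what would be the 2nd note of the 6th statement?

A2

The unit is 5 notes. Position-2 pitches of the 3 shown cells: G#5, C#5, F#4.
Each moves down a 5th. Continuing: B3 → E3 → A2.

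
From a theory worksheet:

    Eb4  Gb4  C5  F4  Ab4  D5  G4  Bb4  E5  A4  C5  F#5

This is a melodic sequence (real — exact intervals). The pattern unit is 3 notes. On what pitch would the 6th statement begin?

C#5

The 3-note cells begin on Eb4, F4, G4, A4 — each up a 2nd from the last.
Continuing: B4 → C#5. Statement 6 starts on C#5.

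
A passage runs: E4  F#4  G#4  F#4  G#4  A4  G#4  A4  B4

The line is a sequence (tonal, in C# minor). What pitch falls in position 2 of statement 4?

B4

Grouping in 3s, the 2nd note of each cell is F#4, G#4, A4.
Each moves up a 2nd; the next is B4.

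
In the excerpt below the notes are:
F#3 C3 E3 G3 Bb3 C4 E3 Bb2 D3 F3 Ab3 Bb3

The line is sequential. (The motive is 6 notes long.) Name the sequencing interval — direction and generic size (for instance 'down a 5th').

down a 2nd

The 6-note cells begin on F#3, E3 — each down a 2nd from the last.
From F#3 to E3: down a 2nd.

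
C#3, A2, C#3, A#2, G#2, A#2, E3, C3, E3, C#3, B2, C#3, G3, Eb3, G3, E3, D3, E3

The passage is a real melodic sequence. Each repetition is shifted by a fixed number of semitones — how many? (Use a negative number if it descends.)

The 6-note cells begin on C#3, E3, G3 — each up a 3rd from the last.
Counting half-steps from C#3 to E3: 3.

3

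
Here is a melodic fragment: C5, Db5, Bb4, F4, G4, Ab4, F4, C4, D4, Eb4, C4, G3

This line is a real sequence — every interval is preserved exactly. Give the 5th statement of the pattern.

E3 F3 D3 A2

Taking 4-note groups, the heads are C5, G4, D4: the pattern moves down a 4th.
Extending down a 4th: A3 → E3.
So cell 5 is E3 F3 D3 A2.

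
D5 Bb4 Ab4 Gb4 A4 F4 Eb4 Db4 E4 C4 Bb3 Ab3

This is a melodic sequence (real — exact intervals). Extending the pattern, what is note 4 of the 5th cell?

With 4-note cells, note 4 of each statement runs Gb4, Db4, Ab3.
Extending down a 4th: Eb3 → Bb2.

Bb2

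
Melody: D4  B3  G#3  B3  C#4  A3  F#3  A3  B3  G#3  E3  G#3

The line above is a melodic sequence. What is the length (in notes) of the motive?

12 notes total. Splitting into 3 groups of 4:
D4 B3 G#3 B3 | C#4 A3 F#3 A3 | B3 G#3 E3 G#3
Every group is a transposition down a 2nd of the one before; no shorter unit works.

4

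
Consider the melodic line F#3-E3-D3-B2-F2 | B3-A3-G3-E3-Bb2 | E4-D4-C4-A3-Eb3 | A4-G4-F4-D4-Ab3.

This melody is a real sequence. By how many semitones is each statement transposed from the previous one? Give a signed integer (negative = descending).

5

The 5-note cells begin on F#3, B3, E4, A4 — each up a 4th from the last.
F#3 to B3 spans +5 semitones.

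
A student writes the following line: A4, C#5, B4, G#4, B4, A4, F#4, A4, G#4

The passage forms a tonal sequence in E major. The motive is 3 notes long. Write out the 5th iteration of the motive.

D#4 F#4 E4

The 3-note cells begin on A4, G#4, F#4 — each down a 2nd from the last.
Carrying on: E4 → D#4.
Statement 5 starts on D#4 and keeps the same diatonic contour: D#4 F#4 E4.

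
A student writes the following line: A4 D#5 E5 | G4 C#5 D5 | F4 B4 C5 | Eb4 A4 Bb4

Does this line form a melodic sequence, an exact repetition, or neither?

Each 3-note cell is the previous one transposed down a 2nd.

sequence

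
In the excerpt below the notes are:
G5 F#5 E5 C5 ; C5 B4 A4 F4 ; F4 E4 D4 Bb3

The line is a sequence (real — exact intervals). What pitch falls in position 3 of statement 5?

With 4-note cells, note 3 of each statement runs E5, A4, D4.
Carrying that down a 5th forward: G3 → C3.

C3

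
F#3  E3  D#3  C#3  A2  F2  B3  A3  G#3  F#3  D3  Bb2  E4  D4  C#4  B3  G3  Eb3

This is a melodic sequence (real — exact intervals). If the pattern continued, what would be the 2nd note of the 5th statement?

With 6-note cells, note 2 of each statement runs E3, A3, D4.
Extending up a 4th: G4 → C5.

C5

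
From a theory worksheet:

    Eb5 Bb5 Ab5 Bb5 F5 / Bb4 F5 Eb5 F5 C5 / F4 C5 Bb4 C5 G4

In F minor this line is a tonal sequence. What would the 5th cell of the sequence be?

Unit = 5 notes; the statements start on Eb5, Bb4, F4, moving down a 4th each time.
Continuing the starts: C4 → G3.
Statement 5 starts on G3 and keeps the same diatonic contour: G3 Db4 C4 Db4 Ab3.

G3 Db4 C4 Db4 Ab3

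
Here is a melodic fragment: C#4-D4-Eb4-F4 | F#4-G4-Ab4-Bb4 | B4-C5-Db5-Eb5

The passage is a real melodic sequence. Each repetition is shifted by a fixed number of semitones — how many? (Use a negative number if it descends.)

5

Taking 4-note groups, the heads are C#4, F#4, B4: the pattern moves up a 4th.
C#4 to F#4 spans +5 semitones.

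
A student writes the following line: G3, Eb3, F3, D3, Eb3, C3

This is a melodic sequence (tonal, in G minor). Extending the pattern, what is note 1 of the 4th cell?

D3

The unit is 2 notes. Position-1 pitches of the 3 shown cells: G3, F3, Eb3.
Each moves down a 2nd; the next is D3.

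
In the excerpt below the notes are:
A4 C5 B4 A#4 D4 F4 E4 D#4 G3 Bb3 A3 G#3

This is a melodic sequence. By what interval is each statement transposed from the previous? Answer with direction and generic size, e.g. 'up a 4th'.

down a 5th

The 4-note cells begin on A4, D4, G3 — each down a 5th from the last.
A4 to D4 is down a 5th.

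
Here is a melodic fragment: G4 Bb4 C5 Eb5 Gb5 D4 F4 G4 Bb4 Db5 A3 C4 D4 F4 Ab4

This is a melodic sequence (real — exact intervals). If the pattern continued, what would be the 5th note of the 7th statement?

The unit is 5 notes. Position-5 pitches of the 3 shown cells: Gb5, Db5, Ab4.
Extending down a 4th: Eb4 → Bb3 → F3 → C3.

C3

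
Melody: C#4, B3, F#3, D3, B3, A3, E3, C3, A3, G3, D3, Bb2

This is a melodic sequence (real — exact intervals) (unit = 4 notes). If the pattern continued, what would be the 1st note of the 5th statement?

Grouping in 4s, the 1st note of each cell is C#4, B3, A3.
Extending down a 2nd: G3 → F3.

F3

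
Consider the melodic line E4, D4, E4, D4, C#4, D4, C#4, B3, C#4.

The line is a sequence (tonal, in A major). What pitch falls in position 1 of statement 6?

With 3-note cells, note 1 of each statement runs E4, D4, C#4.
Extending down a 2nd: B3 → A3 → G#3.

G#3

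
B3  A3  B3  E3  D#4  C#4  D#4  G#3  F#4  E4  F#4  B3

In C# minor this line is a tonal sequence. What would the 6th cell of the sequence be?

Unit = 4 notes; the statements start on B3, D#4, F#4, moving up a 3rd each time.
Extending up a 3rd: A4 → C#5 → E5.
Statement 6 starts on E5 and keeps the same diatonic contour: E5 D#5 E5 A4.

E5 D#5 E5 A4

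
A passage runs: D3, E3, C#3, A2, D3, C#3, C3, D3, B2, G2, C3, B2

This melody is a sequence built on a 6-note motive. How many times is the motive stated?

12 notes in groups of 6 gives 12/6 = 2 statements.
Starts: D3, C3 — each down a 2nd.

2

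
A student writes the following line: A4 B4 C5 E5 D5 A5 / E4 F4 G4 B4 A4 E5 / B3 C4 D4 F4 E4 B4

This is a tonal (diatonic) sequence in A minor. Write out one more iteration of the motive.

F3 G3 A3 C4 B3 F4

Taking 6-note groups, the heads are A4, E4, B3: the pattern moves down a 4th.
From F3 the diatonic shape gives F3 G3 A3 C4 B3 F4.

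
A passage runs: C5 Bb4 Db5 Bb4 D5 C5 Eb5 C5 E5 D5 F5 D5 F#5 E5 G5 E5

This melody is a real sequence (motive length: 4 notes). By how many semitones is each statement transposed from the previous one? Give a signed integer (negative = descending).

The 4-note cells begin on C5, D5, E5, F#5 — each up a 2nd from the last.
Counting half-steps from C5 to D5: 2.

2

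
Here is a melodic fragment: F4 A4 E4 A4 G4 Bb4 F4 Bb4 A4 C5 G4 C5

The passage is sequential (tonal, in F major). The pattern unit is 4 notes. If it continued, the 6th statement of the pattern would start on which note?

Taking 4-note groups, the heads are F4, G4, A4: the pattern moves up a 2nd.
Extending the heads up a 2nd: Bb4 → C5 → D5.

D5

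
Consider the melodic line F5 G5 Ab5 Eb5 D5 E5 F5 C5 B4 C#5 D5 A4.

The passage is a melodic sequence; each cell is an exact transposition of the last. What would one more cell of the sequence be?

G#4 A#4 B4 F#4

With a 4-note motive the entries are F5, D5, B4, each down a 3rd from the previous.
So cell 4 is G#4 A#4 B4 F#4.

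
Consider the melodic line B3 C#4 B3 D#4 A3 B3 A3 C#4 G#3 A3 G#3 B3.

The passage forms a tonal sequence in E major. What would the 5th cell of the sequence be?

Unit = 4 notes; the statements start on B3, A3, G#3, moving down a 2nd each time.
Continuing the starts: F#3 → E3.
So cell 5 is E3 F#3 E3 G#3.

E3 F#3 E3 G#3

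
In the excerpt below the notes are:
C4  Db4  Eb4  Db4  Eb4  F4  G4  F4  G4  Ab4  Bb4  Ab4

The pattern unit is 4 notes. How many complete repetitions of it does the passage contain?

12 notes in groups of 4 gives 12/4 = 3 statements.
Starts: C4, Eb4, G4 — each up a 3rd.

3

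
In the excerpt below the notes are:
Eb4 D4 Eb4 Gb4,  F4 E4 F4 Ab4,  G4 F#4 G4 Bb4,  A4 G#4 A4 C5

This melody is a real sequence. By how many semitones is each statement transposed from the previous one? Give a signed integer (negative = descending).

2

Taking 4-note groups, the heads are Eb4, F4, G4, A4: the pattern moves up a 2nd.
Counting half-steps from Eb4 to F4: 2.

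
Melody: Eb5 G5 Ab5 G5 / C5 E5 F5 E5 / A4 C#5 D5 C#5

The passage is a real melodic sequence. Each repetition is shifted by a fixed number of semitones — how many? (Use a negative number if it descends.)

-3

The 4-note cells begin on Eb5, C5, A4 — each down a 3rd from the last.
Counting half-steps from Eb5 to C5: -3.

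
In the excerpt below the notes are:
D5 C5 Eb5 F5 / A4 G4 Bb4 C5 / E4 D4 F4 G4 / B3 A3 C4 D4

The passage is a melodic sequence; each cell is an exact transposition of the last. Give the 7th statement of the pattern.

The 4-note cells begin on D5, A4, E4, B3 — each down a 4th from the last.
Continuing the starts: F#3 → C#3 → G#2.
From G#2 the exact shape gives G#2 F#2 A2 B2.

G#2 F#2 A2 B2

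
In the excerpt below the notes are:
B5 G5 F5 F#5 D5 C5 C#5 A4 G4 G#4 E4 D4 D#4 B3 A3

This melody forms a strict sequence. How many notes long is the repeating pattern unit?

There are 15 notes; a 3-note unit gives 5 cells:
B5 G5 F5 | F#5 D5 C5 | C#5 A4 G4 | G#4 E4 D4 | D#4 B3 A3
Each cell is the previous one down a 4th — so the unit is 3 notes.

3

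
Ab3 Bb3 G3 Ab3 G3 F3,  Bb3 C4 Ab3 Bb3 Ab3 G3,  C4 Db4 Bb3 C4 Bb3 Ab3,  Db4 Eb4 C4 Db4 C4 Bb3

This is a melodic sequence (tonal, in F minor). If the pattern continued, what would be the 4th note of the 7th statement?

G4

With 6-note cells, note 4 of each statement runs Ab3, Bb3, C4, Db4.
Each moves up a 2nd. Continuing: Eb4 → F4 → G4.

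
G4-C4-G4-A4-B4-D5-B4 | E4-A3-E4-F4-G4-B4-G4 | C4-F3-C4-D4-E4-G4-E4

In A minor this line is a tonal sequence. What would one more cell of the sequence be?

Taking 7-note groups, the heads are G4, E4, C4: the pattern moves down a 3rd.
So cell 4 is A3 D3 A3 B3 C4 E4 C4.

A3 D3 A3 B3 C4 E4 C4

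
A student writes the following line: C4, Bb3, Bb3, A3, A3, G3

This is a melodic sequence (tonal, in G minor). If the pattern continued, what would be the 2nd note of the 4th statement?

F3

With 2-note cells, note 2 of each statement runs Bb3, A3, G3.
One more down a 2nd gives F3.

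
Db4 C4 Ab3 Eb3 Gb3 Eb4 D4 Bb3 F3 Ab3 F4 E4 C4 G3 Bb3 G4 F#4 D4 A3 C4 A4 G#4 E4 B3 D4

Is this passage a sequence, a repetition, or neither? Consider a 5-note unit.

Each 5-note cell is the previous one transposed up a 2nd.

sequence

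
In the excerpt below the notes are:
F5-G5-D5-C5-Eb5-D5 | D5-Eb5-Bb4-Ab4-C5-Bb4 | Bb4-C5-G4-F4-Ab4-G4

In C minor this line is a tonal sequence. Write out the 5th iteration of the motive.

The 6-note cells begin on F5, D5, Bb4 — each down a 3rd from the last.
Continuing the starts: G4 → Eb4.
From Eb4 the diatonic shape gives Eb4 F4 C4 Bb3 D4 C4.

Eb4 F4 C4 Bb3 D4 C4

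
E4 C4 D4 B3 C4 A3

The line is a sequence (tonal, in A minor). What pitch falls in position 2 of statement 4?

G3

With 2-note cells, note 2 of each statement runs C4, B3, A3.
One more down a 2nd gives G3.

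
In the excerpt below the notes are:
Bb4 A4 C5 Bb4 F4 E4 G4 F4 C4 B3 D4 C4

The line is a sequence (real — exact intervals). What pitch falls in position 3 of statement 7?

The unit is 4 notes. Position-3 pitches of the 3 shown cells: C5, G4, D4.
Each moves down a 4th. Continuing: A3 → E3 → B2 → F#2.

F#2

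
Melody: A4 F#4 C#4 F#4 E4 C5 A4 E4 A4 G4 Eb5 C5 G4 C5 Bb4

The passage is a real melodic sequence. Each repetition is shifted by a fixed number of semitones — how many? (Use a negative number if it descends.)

3

Unit = 5 notes; the statements start on A4, C5, Eb5, moving up a 3rd each time.
Counting half-steps from A4 to C5: 3.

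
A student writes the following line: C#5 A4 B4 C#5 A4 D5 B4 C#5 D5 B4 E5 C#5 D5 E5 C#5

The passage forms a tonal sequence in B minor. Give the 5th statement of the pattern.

G5 E5 F#5 G5 E5

Unit = 5 notes; the statements start on C#5, D5, E5, moving up a 2nd each time.
Carrying on: F#5 → G5.
Statement 5 starts on G5 and keeps the same diatonic contour: G5 E5 F#5 G5 E5.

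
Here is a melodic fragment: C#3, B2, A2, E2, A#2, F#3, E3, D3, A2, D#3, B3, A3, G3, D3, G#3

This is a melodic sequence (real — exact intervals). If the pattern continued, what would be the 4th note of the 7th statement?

Bb4

Grouping in 5s, the 4th note of each cell is E2, A2, D3.
Each moves up a 4th. Continuing: G3 → C4 → F4 → Bb4.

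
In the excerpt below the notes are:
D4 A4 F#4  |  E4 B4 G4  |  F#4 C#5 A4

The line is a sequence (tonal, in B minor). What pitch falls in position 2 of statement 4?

D5

The unit is 3 notes. Position-2 pitches of the 3 shown cells: A4, B4, C#5.
Each moves up a 2nd; the next is D5.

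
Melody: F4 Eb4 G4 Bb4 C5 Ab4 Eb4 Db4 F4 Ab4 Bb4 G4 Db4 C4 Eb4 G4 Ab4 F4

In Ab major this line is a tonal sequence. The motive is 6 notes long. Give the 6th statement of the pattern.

The 6-note cells begin on F4, Eb4, Db4 — each down a 2nd from the last.
Continuing the starts: C4 → Bb3 → Ab3.
So cell 6 is Ab3 G3 Bb3 Db4 Eb4 C4.

Ab3 G3 Bb3 Db4 Eb4 C4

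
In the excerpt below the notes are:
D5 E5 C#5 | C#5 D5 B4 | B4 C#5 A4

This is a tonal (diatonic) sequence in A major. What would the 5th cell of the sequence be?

G#4 A4 F#4

With a 3-note motive the entries are D5, C#5, B4, each down a 2nd from the previous.
Carrying on: A4 → G#4.
So cell 5 is G#4 A4 F#4.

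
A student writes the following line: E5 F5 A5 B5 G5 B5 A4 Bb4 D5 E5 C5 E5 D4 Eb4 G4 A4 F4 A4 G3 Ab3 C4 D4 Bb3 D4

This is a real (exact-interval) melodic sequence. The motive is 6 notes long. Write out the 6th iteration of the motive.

F2 Gb2 Bb2 C3 Ab2 C3

With a 6-note motive the entries are E5, A4, D4, G3, each down a 5th from the previous.
Carrying on: C3 → F2.
From F2 the exact shape gives F2 Gb2 Bb2 C3 Ab2 C3.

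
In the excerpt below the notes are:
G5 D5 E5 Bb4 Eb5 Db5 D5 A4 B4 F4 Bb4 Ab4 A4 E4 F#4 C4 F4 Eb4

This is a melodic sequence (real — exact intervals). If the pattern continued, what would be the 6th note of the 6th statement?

C3

Grouping in 6s, the 6th note of each cell is Db5, Ab4, Eb4.
Carrying that down a 4th forward: Bb3 → F3 → C3.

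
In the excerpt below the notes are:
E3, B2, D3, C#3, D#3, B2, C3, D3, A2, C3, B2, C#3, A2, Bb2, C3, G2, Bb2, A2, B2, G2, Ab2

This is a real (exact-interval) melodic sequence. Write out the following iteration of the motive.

Bb2 F2 Ab2 G2 A2 F2 Gb2

Taking 7-note groups, the heads are E3, D3, C3: the pattern moves down a 2nd.
From Bb2 the exact shape gives Bb2 F2 Ab2 G2 A2 F2 Gb2.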